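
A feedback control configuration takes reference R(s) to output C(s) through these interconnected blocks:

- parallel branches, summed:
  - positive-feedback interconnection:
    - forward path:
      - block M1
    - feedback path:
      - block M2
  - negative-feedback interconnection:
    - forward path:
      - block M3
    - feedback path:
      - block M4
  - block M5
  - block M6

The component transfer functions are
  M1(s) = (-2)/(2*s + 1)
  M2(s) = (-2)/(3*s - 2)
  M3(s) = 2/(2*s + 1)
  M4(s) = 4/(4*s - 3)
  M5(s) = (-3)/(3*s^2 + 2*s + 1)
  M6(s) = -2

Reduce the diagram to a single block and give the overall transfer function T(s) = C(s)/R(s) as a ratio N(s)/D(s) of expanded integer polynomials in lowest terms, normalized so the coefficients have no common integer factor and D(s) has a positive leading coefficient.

The answer is (-288*s^6 - 72*s^5 - 64*s^4 - 118*s^3 + 240*s^2 + 117*s + 206)/(144*s^6 + 36*s^5 - 40*s^4 - 31*s^3 - 92*s^2 - 53*s - 30).

Reasoning:
Step 1: apply the feedback formula to M1, M2; result (4 - 6*s)/(6*s^2 - s - 6)
Step 2: apply the feedback formula to M3, M4; result (8*s - 6)/(8*s^2 - 2*s + 5)
Step 3: add [M1/(1-M1*M2)], [M3/(1+M3*M4)], M5, M6 (parallel); the result is T(s) itself (integer coefficients, no common factor, positive leading denominator coefficient)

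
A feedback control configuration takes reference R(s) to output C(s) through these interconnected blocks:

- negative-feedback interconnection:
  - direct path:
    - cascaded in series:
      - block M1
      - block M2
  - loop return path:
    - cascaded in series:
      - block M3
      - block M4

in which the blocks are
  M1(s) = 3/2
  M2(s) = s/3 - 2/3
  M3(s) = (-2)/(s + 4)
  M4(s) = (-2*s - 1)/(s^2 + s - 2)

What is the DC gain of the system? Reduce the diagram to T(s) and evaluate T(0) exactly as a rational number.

Reducing step by step:

[1] multiply M1, M2 (series) -> s/2 - 1
[2] cascade M3, M4 -> (4*s + 2)/(s^3 + 5*s^2 + 2*s - 8)
[3] collapse the loop ((M1*M2) forward, (M3*M4) return) -> (s^4 + 3*s^3 - 8*s^2 - 12*s + 16)/(2*s^3 + 14*s^2 - 2*s - 20)
That last expression is T(s); at s = 0 only the constant terms survive, so T(0) = 16/(-20) = -4/5.

Answer: -4/5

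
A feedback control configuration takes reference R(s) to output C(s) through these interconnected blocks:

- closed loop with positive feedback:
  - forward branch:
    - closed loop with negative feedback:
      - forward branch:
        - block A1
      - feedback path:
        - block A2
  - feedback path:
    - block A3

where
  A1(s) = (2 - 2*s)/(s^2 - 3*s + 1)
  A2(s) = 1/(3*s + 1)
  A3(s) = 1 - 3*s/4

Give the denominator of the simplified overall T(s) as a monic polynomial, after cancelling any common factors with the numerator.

Answer: s^3 - 2*s^2/3 + 3*s - 2/3

Working:
Step 1: apply the feedback formula to A1, A2 -> (-6*s^2 + 4*s + 2)/(3*s^3 - 8*s^2 - 2*s + 3)
Step 2: reduce the feedback loop with forward [A1/(1+A1*A2)] and return A3 -> (12*s^2 - 8*s - 4)/(3*s^3 - 2*s^2 + 9*s - 2)
That last expression is T(s), already simplified. Scaling its denominator by 1/3 (the reciprocal of the leading coefficient) yields the monic denominator.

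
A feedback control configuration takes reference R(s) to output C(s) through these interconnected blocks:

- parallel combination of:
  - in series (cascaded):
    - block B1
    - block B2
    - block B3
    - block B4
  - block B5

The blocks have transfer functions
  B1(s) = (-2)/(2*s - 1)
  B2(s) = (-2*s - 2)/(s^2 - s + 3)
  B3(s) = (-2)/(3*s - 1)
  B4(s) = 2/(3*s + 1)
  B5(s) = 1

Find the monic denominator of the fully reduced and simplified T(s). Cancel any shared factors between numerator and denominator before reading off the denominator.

Answer: s^5 - 3*s^4/2 + 61*s^3/18 - 4*s^2/3 - 7*s/18 + 1/6

Working:
Step 1. cascade B1, B2, B3, B4; result (-16*s - 16)/(18*s^5 - 27*s^4 + 61*s^3 - 24*s^2 - 7*s + 3)
Step 2. combine (B1*B2*B3*B4), B5 in parallel; result (18*s^5 - 27*s^4 + 61*s^3 - 24*s^2 - 23*s - 13)/(18*s^5 - 27*s^4 + 61*s^3 - 24*s^2 - 7*s + 3)
No further cancellation is possible in the step-2 result, so that is T(s). Its denominator becomes monic after dividing by the leading coefficient 18.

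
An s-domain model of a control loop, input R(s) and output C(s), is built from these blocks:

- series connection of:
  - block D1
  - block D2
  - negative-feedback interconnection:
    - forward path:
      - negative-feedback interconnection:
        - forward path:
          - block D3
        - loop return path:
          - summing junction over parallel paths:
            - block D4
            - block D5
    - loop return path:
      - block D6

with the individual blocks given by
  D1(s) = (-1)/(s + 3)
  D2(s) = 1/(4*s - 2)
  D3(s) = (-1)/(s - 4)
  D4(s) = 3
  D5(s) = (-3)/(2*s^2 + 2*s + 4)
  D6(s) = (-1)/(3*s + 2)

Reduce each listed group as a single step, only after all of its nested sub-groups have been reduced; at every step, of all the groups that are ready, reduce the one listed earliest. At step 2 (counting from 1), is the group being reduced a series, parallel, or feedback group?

[1] parallel reduction of D4, D5
[2] reduce the feedback loop with forward D3 and return (D4+D5)
[3] feedback reduction of [D3/(1+D3*(D4+D5))], D6
[4] cascade D1, D2, [[D3/(1+D3*(D4+D5))]/(1+[D3/(1+D3*(D4+D5))]*D6)]
The group at step 2 is a feedback group.

Final answer: feedback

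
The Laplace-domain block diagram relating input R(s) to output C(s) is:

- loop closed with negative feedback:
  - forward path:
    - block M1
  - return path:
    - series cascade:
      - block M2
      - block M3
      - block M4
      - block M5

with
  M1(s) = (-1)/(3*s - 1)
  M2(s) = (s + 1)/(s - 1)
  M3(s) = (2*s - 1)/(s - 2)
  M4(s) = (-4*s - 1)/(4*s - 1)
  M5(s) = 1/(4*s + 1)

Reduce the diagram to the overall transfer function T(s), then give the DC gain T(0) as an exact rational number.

The answer is 2.

Reasoning:
1. reduce the series chain M2, M3, M4, M5 = (-2*s^2 - s + 1)/(4*s^3 - 13*s^2 + 11*s - 2)
2. collapse the loop (M1 forward, (M2*M3*M4*M5) return) = (-4*s^3 + 13*s^2 - 11*s + 2)/(12*s^4 - 43*s^3 + 48*s^2 - 16*s + 1)
Step 2 gives the overall T(s). Then T(0) = 2/1 = 2.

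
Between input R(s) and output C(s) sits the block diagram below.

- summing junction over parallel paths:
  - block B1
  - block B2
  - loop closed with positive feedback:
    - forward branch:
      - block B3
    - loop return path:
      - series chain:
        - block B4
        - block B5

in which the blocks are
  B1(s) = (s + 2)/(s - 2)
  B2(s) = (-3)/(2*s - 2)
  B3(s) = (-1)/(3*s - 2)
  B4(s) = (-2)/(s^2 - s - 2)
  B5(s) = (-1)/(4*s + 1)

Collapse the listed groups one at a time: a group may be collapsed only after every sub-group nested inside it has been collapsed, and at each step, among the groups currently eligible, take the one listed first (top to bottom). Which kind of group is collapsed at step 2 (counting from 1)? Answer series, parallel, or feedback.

[1] cascade B4, B5
[2] feedback reduction of B3, (B4*B5)
[3] combine B1, B2, [B3/(1-B3*(B4*B5))] in parallel
Step 2 collapses a feedback group.

Hence the answer: feedback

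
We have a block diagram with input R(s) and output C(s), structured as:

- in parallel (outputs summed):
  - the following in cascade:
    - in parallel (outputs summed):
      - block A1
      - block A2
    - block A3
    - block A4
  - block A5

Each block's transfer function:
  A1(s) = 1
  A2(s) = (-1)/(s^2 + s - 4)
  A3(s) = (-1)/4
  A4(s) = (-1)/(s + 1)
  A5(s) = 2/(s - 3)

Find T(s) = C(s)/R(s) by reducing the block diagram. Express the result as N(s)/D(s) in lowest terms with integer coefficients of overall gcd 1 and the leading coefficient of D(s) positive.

First reduce the diagram to T(s).

(1) reduce the parallel group A1, A2 = (s^2 + s - 5)/(s^2 + s - 4)
(2) series reduction of (A1+A2), A3, A4 = (s^2 + s - 5)/(4*s^3 + 8*s^2 - 12*s - 16)
(3) add ((A1+A2)*A3*A4), A5 (parallel), which is the overall transfer function T(s) = C(s)/R(s) in lowest terms

Answer: (9*s^3 + 14*s^2 - 32*s - 17)/(4*s^4 - 4*s^3 - 36*s^2 + 20*s + 48)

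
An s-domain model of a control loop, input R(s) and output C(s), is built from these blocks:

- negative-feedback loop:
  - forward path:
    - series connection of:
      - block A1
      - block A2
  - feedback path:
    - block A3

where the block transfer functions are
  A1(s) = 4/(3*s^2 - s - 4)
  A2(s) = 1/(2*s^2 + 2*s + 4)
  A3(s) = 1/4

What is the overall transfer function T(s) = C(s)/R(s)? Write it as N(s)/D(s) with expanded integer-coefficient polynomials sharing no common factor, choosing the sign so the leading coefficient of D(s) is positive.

[1] series reduction of A1, A2 gives 2/(3*s^4 + 2*s^3 + s^2 - 6*s - 8)
[2] apply the feedback formula to (A1*A2), A3: this yields T(s), and no further normalization is needed

Therefore the answer is 4/(6*s^4 + 4*s^3 + 2*s^2 - 12*s - 15).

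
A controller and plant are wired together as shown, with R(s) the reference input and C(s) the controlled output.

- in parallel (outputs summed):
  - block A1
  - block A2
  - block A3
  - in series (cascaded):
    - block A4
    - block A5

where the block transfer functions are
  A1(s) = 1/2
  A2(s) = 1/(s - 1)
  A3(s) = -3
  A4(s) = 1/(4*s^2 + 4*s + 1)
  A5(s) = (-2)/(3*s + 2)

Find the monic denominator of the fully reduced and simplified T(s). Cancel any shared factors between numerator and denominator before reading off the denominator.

Answer: s^4 + 2*s^3/3 - 3*s^2/4 - 3*s/4 - 1/6

Working:
[1] multiply A4, A5 (series) = (-2)/(12*s^3 + 20*s^2 + 11*s + 2)
[2] parallel reduction of A1, A2, A3, (A4*A5) = (-60*s^4 - 16*s^3 + 85*s^2 + 63*s + 18)/(24*s^4 + 16*s^3 - 18*s^2 - 18*s - 4)
That last expression is T(s), already simplified. Scaling its denominator by 1/24 (the reciprocal of the leading coefficient) yields the monic denominator.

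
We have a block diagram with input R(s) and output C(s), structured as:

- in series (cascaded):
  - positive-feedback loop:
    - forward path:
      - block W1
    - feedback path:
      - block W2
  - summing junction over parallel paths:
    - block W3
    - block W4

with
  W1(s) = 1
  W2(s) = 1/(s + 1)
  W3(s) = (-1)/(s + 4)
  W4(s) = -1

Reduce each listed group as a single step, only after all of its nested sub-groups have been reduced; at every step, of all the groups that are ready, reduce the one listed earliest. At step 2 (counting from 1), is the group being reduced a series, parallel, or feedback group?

Step 1: collapse the loop (W1 forward, W2 return)
Step 2: combine W3, W4 in parallel
Step 3: cascade [W1/(1-W1*W2)], (W3+W4)
The group at step 2 is a parallel group.

Therefore the answer is parallel.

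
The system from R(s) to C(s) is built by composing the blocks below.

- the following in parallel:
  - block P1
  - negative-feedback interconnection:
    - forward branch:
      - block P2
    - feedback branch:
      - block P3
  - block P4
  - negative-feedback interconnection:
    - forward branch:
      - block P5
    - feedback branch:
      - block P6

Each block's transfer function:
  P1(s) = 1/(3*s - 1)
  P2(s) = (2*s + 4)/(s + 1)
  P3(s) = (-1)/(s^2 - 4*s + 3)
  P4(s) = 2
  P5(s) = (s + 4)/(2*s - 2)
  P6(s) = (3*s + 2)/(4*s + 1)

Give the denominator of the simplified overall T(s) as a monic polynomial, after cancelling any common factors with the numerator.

The answer is s^6 - 86*s^5/33 - 128*s^4/33 - 36*s^3/11 - 25*s^2/33 + 8*s/33 + 2/11.

Reasoning:
Step 1. apply the feedback formula to P2, P3 -> (2*s^3 - 4*s^2 - 10*s + 12)/(s^3 - 3*s^2 - 3*s - 1)
Step 2. collapse the loop (P5 forward, P6 return) -> (4*s^2 + 17*s + 4)/(11*s^2 + 8*s + 6)
Step 3. add P1, [P2/(1+P2*P3)], P4, [P5/(1+P5*P6)] (parallel) -> (144*s^6 - 256*s^5 - 825*s^4 - 195*s^3 - 43*s^2 + 187*s - 62)/(33*s^6 - 86*s^5 - 128*s^4 - 108*s^3 - 25*s^2 + 8*s + 6)
No further cancellation is possible in the step-3 result, so that is T(s). Its denominator becomes monic after dividing by the leading coefficient 33.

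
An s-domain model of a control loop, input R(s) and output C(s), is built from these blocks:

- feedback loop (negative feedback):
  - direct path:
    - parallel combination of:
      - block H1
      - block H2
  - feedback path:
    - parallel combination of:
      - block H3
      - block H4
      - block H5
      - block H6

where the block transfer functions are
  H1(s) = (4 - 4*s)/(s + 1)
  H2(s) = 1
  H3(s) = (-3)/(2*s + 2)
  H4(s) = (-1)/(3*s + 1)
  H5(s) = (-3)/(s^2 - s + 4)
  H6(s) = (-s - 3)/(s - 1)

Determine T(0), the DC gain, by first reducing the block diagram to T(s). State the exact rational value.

Answer: -20

Working:
[1] sum the parallel branches H1, H2 -> (5 - 3*s)/(s + 1)
[2] reduce the parallel group H3, H4, H5, H6 -> (-6*s^5 - 31*s^4 - 25*s^3 - 135*s^2 - 61*s + 2)/(6*s^5 - 4*s^4 + 16*s^3 + 12*s^2 - 22*s - 8)
[3] apply the feedback formula to (H1+H2), (H3+H4+H5+H6) -> (-18*s^6 + 42*s^5 - 68*s^4 + 44*s^3 + 126*s^2 - 86*s - 40)/(24*s^6 + 65*s^5 - 68*s^4 + 308*s^3 - 502*s^2 - 341*s + 2)
DC gain: substitute s = 0 into T(s) from step 3: T(0) = -40/2 = -20.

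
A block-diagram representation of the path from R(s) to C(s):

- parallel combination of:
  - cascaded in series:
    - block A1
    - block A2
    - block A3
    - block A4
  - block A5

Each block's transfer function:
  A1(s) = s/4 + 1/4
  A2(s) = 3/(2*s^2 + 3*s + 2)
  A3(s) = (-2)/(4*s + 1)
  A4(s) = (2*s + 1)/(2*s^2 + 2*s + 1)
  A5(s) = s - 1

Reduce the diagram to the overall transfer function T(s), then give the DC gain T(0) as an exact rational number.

Reducing step by step:

[1] combine A1, A2, A3, A4 in series -> (-6*s^2 - 9*s - 3)/(32*s^5 + 88*s^4 + 116*s^3 + 80*s^2 + 30*s + 4)
[2] sum the parallel branches (A1*A2*A3*A4), A5 -> (32*s^6 + 56*s^5 + 28*s^4 - 36*s^3 - 56*s^2 - 35*s - 7)/(32*s^5 + 88*s^4 + 116*s^3 + 80*s^2 + 30*s + 4)
The step-2 result is T(s). Setting s = 0: T(0) = -7/4.

Answer: -7/4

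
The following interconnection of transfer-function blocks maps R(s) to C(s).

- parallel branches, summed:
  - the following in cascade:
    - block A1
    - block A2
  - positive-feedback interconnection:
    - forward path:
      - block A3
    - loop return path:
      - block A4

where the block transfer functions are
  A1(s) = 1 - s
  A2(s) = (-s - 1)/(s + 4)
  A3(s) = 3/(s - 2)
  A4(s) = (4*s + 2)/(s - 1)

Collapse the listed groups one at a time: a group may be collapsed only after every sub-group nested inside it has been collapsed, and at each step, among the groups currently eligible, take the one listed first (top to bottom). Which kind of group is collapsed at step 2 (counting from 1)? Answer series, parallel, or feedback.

[1] series reduction of A1, A2
[2] feedback reduction of A3, A4
[3] combine (A1*A2), [A3/(1-A3*A4)] in parallel
The group at step 2 is a feedback group.

Answer: feedback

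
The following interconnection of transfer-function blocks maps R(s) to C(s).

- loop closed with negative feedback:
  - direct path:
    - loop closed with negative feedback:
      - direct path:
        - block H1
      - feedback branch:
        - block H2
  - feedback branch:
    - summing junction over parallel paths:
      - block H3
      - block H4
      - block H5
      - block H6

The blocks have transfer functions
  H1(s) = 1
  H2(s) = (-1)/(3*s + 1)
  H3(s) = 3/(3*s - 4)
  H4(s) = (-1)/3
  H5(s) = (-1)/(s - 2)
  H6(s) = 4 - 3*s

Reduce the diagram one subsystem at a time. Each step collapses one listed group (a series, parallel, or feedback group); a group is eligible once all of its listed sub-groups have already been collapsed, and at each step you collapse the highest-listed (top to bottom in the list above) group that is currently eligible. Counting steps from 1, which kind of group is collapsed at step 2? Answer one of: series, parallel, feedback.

The answer is parallel.

Reasoning:
Step 1 - apply the feedback formula to H1, H2
Step 2 - parallel reduction of H3, H4, H5, H6
Step 3 - feedback reduction of [H1/(1+H1*H2)], (H3+H4+H5+H6)
So the answer for step 2 is parallel.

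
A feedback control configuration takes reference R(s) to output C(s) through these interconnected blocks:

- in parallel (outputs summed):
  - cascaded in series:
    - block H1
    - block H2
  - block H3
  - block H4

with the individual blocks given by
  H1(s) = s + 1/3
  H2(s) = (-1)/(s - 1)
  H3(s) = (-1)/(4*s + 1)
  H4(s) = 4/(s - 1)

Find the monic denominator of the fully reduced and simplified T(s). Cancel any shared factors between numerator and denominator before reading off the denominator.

Step 1: series reduction of H1, H2, giving (-3*s - 1)/(3*s - 3)
Step 2: combine (H1*H2), H3, H4 in parallel, giving (-12*s^2 + 38*s + 14)/(12*s^2 - 9*s - 3)
T(s) is the step-2 result (common factors already cancelled). Leading coefficient of the denominator: 12. Divide through by 12 for the monic polynomial.

Answer: s^2 - 3*s/4 - 1/4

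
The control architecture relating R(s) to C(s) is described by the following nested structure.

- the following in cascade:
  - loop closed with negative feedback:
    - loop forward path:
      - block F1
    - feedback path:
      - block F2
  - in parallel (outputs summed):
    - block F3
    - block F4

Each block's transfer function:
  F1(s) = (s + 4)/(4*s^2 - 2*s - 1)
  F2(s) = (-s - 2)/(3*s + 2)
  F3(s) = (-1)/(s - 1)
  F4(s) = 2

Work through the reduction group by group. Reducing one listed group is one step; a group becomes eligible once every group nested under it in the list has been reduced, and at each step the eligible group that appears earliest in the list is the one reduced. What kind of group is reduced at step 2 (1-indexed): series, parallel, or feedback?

Step 1: close the feedback loop around F1, F2
Step 2: combine F3, F4 in parallel
Step 3: series reduction of [F1/(1+F1*F2)], (F3+F4)
Step 2 collapses a parallel group.

Therefore the answer is parallel.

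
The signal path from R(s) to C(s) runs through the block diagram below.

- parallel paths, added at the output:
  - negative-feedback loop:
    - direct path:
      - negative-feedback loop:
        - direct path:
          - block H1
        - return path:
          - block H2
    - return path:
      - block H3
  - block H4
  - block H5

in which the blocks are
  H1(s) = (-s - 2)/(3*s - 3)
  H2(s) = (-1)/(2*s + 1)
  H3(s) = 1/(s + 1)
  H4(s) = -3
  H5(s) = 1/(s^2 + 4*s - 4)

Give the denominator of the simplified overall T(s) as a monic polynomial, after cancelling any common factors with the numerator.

Answer: s^5 + 13*s^4/3 - 4*s^3 - 43*s^2/6 + 10*s/3 + 2

Working:
Step 1. collapse the loop (H1 forward, H2 return) = (-2*s^2 - 5*s - 2)/(6*s^2 - 2*s - 1)
Step 2. collapse the loop ([H1/(1+H1*H2)] forward, H3 return) = (-2*s^3 - 7*s^2 - 7*s - 2)/(6*s^3 + 2*s^2 - 8*s - 3)
Step 3. sum the parallel branches [[H1/(1+H1*H2)]/(1+[H1/(1+H1*H2)]*H3)], H4, H5 = (-20*s^5 - 93*s^4 + 51*s^3 + 129*s^2 - 48*s - 31)/(6*s^5 + 26*s^4 - 24*s^3 - 43*s^2 + 20*s + 12)
No further cancellation is possible in the step-3 result, so that is T(s). Its denominator becomes monic after dividing by the leading coefficient 6.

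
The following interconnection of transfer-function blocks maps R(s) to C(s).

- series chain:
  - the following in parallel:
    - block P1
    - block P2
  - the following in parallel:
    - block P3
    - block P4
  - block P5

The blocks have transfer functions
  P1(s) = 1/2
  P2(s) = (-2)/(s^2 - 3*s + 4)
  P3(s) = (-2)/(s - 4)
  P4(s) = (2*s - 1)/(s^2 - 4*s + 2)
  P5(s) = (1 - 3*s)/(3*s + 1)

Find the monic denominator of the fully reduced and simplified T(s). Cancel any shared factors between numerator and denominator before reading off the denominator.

Answer: s^6 - 32*s^5/3 + 127*s^4/3 - 236*s^3/3 + 194*s^2/3 - 32/3

Working:
[1] parallel reduction of P1, P2; result (s^2 - 3*s)/(2*s^2 - 6*s + 8)
[2] parallel reduction of P3, P4; result (-s)/(s^3 - 8*s^2 + 18*s - 8)
[3] cascade (P1+P2), (P3+P4), P5; result (3*s^4 - 10*s^3 + 3*s^2)/(6*s^6 - 64*s^5 + 254*s^4 - 472*s^3 + 388*s^2 - 64)
That last expression is T(s), already simplified. Scaling its denominator by 1/6 (the reciprocal of the leading coefficient) yields the monic denominator.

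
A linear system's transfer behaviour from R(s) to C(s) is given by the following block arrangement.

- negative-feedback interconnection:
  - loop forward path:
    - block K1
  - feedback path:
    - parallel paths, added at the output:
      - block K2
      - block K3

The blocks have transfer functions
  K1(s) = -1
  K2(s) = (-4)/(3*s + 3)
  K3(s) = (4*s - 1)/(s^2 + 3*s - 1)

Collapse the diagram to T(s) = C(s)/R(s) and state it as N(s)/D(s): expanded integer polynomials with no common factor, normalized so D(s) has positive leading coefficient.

Answer: (-3*s^3 - 12*s^2 - 6*s + 3)/(3*s^3 + 4*s^2 + 9*s - 4)

Working:
[1] sum the parallel branches K2, K3 = (8*s^2 - 3*s + 1)/(3*s^3 + 12*s^2 + 6*s - 3)
[2] reduce the feedback loop with forward K1 and return (K2+K3): this yields T(s), and no further normalization is needed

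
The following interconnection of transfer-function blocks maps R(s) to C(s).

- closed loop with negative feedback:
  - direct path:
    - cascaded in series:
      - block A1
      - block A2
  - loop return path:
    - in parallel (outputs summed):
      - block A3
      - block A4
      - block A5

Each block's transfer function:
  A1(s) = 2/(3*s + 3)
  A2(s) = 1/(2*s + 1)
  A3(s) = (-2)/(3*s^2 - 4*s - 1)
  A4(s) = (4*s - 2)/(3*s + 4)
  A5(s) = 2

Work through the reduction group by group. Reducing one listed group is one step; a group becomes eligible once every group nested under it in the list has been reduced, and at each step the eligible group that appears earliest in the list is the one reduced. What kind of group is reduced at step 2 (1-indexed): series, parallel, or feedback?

Step 1. reduce the series chain A1, A2
Step 2. combine A3, A4, A5 in parallel
Step 3. apply the feedback formula to (A1*A2), (A3+A4+A5)
So the answer for step 2 is parallel.

Hence the answer: parallel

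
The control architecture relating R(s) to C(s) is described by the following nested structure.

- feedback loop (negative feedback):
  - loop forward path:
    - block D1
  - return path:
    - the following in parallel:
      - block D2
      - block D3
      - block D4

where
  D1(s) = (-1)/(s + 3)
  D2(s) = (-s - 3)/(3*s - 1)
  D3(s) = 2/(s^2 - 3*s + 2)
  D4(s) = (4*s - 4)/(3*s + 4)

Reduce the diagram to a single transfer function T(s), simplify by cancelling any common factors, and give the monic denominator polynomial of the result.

First reduce the diagram to T(s).

Step 1 - add D2, D3, D4 (parallel) gives (9*s^4 - 56*s^3 + 115*s^2 - 16*s - 24)/(9*s^4 - 18*s^3 - 13*s^2 + 30*s - 8)
Step 2 - feedback reduction of D1, (D2+D3+D4) gives (-9*s^4 + 18*s^3 + 13*s^2 - 30*s + 8)/(9*s^5 - 11*s^3 - 124*s^2 + 98*s)
That last expression is T(s), already simplified. Scaling its denominator by 1/9 (the reciprocal of the leading coefficient) yields the monic denominator.

Answer: s^5 - 11*s^3/9 - 124*s^2/9 + 98*s/9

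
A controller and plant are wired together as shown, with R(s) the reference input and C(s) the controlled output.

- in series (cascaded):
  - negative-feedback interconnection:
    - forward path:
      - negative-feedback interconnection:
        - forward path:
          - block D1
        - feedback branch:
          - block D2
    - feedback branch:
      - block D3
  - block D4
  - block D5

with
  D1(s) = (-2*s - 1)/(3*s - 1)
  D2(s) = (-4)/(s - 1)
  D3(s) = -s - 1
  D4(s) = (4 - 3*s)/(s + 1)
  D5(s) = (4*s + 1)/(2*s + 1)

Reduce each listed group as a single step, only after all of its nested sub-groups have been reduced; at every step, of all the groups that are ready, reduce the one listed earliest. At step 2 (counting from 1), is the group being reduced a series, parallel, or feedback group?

Reducing step by step:

Step 1. collapse the loop (D1 forward, D2 return)
Step 2. feedback reduction of [D1/(1+D1*D2)], D3
Step 3. series reduction of [[D1/(1+D1*D2)]/(1+[D1/(1+D1*D2)]*D3)], D4, D5
So the answer for step 2 is feedback.

Answer: feedback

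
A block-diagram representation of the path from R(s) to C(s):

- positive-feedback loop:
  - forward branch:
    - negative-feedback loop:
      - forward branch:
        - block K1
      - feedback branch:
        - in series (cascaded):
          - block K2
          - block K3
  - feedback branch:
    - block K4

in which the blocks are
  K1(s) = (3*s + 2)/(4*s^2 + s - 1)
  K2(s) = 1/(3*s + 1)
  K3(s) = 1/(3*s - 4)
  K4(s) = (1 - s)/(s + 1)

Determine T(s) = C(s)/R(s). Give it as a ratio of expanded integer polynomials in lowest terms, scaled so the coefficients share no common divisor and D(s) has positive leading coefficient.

Step 1 - combine K2, K3 in series: 1/(9*s^2 - 9*s - 4)
Step 2 - close the feedback loop around K1, (K2*K3): (27*s^3 - 9*s^2 - 30*s - 8)/(36*s^4 - 27*s^3 - 34*s^2 + 8*s + 6)
Step 3 - apply the feedback formula to [K1/(1+K1*(K2*K3))], K4: this yields T(s), and no further normalization is needed

Therefore the answer is (27*s^4 + 18*s^3 - 39*s^2 - 38*s - 8)/(36*s^5 + 36*s^4 - 97*s^3 - 47*s^2 + 36*s + 14).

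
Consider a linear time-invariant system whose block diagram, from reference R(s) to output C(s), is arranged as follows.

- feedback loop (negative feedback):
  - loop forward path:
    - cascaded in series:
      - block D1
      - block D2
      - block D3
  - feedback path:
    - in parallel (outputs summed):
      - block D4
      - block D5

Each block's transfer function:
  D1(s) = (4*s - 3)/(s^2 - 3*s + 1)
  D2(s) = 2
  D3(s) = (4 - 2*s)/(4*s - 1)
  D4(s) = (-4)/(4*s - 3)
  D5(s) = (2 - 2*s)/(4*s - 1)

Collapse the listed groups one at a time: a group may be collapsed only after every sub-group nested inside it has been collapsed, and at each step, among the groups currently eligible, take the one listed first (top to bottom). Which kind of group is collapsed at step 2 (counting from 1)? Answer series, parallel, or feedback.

(1) cascade D1, D2, D3
(2) parallel reduction of D4, D5
(3) reduce the feedback loop with forward (D1*D2*D3) and return (D4+D5)
Step 2 collapses a parallel group.

Hence the answer: parallel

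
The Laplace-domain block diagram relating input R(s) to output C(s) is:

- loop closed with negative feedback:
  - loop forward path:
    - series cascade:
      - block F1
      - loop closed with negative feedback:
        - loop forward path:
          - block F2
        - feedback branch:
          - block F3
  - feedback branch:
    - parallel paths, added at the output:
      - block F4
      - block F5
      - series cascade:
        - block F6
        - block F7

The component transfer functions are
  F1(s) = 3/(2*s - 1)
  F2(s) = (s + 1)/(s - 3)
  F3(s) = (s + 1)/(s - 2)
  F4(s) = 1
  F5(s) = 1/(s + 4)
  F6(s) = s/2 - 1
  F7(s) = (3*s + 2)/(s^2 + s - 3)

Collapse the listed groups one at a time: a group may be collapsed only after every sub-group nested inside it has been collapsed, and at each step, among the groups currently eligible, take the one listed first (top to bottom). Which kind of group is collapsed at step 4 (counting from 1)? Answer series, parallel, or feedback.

1. collapse the loop (F2 forward, F3 return)
2. reduce the series chain F1, [F2/(1+F2*F3)]
3. reduce the series chain F6, F7
4. sum the parallel branches F4, F5, (F6*F7)
5. collapse the loop ((F1*[F2/(1+F2*F3)]) forward, (F4+F5+(F6*F7)) return)
Step 4: parallel.

Hence the answer: parallel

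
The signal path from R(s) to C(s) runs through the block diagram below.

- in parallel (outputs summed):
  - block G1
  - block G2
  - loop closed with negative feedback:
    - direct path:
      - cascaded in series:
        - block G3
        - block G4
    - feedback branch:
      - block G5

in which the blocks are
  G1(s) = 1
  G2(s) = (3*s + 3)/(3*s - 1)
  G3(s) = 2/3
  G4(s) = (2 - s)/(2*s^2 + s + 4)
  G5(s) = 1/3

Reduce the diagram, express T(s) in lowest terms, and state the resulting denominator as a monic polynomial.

Step 1 - series reduction of G3, G4 gives (4 - 2*s)/(6*s^2 + 3*s + 12)
Step 2 - close the feedback loop around (G3*G4), G5 gives (12 - 6*s)/(18*s^2 + 7*s + 40)
Step 3 - sum the parallel branches G1, G2, [(G3*G4)/(1+(G3*G4)*G5)] gives (108*s^3 + 60*s^2 + 296*s + 68)/(54*s^3 + 3*s^2 + 113*s - 40)
T(s) is the step-3 result (common factors already cancelled). Leading coefficient of the denominator: 54. Divide through by 54 for the monic polynomial.

Final answer: s^3 + s^2/18 + 113*s/54 - 20/27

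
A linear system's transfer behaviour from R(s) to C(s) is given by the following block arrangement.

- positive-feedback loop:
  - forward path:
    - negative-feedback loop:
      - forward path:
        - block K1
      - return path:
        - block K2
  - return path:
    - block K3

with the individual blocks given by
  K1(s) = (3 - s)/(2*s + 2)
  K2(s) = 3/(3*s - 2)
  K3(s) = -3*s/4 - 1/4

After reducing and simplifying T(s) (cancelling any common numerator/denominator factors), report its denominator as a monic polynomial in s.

First reduce the diagram to T(s).

1. feedback reduction of K1, K2: (-3*s^2 + 11*s - 6)/(6*s^2 - s + 5)
2. feedback reduction of [K1/(1+K1*K2)], K3: (12*s^2 - 44*s + 24)/(9*s^3 - 54*s^2 + 11*s - 14)
T(s) is the step-2 result (common factors already cancelled). Leading coefficient of the denominator: 9. Divide through by 9 for the monic polynomial.

Answer: s^3 - 6*s^2 + 11*s/9 - 14/9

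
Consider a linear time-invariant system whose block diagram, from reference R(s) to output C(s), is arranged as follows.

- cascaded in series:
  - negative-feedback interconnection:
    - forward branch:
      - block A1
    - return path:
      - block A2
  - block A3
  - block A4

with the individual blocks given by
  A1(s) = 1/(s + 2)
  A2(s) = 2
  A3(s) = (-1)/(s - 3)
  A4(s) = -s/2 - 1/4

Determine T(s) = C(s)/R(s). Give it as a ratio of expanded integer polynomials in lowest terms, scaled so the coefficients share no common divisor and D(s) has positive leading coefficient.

Step 1. apply the feedback formula to A1, A2; result 1/(s + 4)
Step 2. multiply [A1/(1+A1*A2)], A3, A4 (series); the result is T(s) itself (integer coefficients, no common factor, positive leading denominator coefficient)

Therefore the answer is (2*s + 1)/(4*s^2 + 4*s - 48).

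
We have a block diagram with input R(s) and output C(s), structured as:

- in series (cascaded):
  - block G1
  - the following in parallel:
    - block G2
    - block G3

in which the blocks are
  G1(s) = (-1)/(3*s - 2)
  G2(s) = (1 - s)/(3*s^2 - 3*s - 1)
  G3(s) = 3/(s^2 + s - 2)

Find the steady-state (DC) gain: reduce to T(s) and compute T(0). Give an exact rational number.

Reducing step by step:

(1) combine G2, G3 in parallel = (-s^3 + 9*s^2 - 6*s - 5)/(3*s^4 - 10*s^2 + 5*s + 2)
(2) series reduction of G1, (G2+G3) = (s^3 - 9*s^2 + 6*s + 5)/(9*s^5 - 6*s^4 - 30*s^3 + 35*s^2 - 4*s - 4)
DC gain: substitute s = 0 into T(s) from step 2: T(0) = 5/(-4) = -5/4.

Answer: -5/4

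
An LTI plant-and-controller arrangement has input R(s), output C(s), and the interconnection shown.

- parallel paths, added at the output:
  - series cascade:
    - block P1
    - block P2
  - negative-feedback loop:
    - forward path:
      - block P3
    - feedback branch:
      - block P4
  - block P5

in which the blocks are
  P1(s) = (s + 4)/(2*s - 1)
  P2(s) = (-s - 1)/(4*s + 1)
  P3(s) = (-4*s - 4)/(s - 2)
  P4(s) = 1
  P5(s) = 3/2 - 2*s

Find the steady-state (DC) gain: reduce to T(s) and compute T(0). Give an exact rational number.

[1] cascade P1, P2 -> (-s^2 - 5*s - 4)/(8*s^2 - 2*s - 1)
[2] apply the feedback formula to P3, P4 -> (4*s + 4)/(3*s + 6)
[3] combine (P1*P2), [P3/(1+P3*P4)], P5 in parallel -> (-96*s^4 - 38*s^3 + 192*s^2 - 129*s - 74)/(48*s^3 + 84*s^2 - 30*s - 12)
Step 3 gives the overall T(s). Then T(0) = -74/(-12) = 37/6.

Therefore the answer is 37/6.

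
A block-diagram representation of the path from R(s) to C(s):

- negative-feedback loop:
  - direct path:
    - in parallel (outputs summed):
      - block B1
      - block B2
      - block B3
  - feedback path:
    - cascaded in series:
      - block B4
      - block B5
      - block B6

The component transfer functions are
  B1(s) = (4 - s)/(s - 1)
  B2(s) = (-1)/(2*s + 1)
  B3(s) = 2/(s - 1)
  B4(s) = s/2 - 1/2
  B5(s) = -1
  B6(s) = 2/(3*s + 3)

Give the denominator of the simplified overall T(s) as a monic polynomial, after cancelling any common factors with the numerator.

Step 1. reduce the parallel group B1, B2, B3 -> (-2*s^2 + 10*s + 7)/(2*s^2 - s - 1)
Step 2. reduce the series chain B4, B5, B6 -> (1 - s)/(3*s + 3)
Step 3. feedback reduction of (B1+B2+B3), (B4*B5*B6) -> (-6*s^3 + 24*s^2 + 51*s + 21)/(8*s^3 - 9*s^2 - 3*s + 4)
T(s) is the step-3 result (common factors already cancelled). Leading coefficient of the denominator: 8. Divide through by 8 for the monic polynomial.

Final answer: s^3 - 9*s^2/8 - 3*s/8 + 1/2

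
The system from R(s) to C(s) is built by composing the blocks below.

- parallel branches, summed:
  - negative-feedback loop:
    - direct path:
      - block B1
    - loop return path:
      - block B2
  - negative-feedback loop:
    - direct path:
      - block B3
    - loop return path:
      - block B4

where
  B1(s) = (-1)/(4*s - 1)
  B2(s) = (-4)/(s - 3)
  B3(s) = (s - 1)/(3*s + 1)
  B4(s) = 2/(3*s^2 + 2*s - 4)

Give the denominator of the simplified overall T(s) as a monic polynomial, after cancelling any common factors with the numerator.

First reduce the diagram to T(s).

[1] apply the feedback formula to B1, B2; result (3 - s)/(4*s^2 - 13*s + 7)
[2] apply the feedback formula to B3, B4; result (3*s^3 - s^2 - 6*s + 4)/(9*s^3 + 9*s^2 - 8*s - 6)
[3] sum the parallel branches [B1/(1+B1*B2)], [B3/(1+B3*B4)]; result (12*s^5 - 52*s^4 + 28*s^3 + 122*s^2 - 112*s + 10)/(36*s^5 - 81*s^4 - 86*s^3 + 143*s^2 + 22*s - 42)
No further cancellation is possible in the step-3 result, so that is T(s). Its denominator becomes monic after dividing by the leading coefficient 36.

Answer: s^5 - 9*s^4/4 - 43*s^3/18 + 143*s^2/36 + 11*s/18 - 7/6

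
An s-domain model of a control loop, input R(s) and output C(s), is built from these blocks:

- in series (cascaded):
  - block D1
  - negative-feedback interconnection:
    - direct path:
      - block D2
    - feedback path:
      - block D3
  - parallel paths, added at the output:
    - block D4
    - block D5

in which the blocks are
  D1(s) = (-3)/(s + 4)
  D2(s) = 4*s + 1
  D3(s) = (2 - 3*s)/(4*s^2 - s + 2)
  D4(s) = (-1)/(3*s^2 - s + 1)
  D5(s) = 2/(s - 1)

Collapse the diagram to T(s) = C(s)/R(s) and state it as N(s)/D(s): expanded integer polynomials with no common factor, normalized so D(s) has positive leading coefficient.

Answer: (288*s^5 - 144*s^4 + 270*s^3 - 27*s^2 + 45*s + 18)/(24*s^6 + 52*s^5 - 156*s^4 + 80*s^3 - 4*s^2 - 12*s + 16)

Working:
(1) collapse the loop (D2 forward, D3 return): (-16*s^3 - 7*s - 2)/(8*s^2 - 4*s - 4)
(2) parallel reduction of D4, D5: (6*s^2 - 3*s + 3)/(3*s^3 - 4*s^2 + 2*s - 1)
(3) combine D1, [D2/(1+D2*D3)], (D4+D5) in series: this yields T(s), and no further normalization is needed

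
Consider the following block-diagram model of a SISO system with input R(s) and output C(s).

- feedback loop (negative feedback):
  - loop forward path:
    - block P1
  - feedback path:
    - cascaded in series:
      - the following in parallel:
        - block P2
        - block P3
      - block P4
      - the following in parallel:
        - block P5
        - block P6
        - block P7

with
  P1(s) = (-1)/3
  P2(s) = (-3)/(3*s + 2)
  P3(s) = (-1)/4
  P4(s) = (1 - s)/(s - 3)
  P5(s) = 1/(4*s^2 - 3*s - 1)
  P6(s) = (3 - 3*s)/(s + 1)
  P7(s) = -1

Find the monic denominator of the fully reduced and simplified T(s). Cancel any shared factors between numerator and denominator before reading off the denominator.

Step 1: add P2, P3 (parallel) = (-3*s - 14)/(12*s + 8)
Step 2: sum the parallel branches P5, P6, P7 = (-16*s^3 + 20*s^2 - s - 1)/(4*s^3 + s^2 - 4*s - 1)
Step 3: multiply (P2+P3), P4, (P5+P6+P7) (series) = (-48*s^4 - 164*s^3 + 277*s^2 - 17*s - 14)/(48*s^4 - 52*s^3 - 224*s^2 - 148*s - 24)
Step 4: apply the feedback formula to P1, ((P2+P3)*P4*(P5+P6+P7)) = (-48*s^4 + 52*s^3 + 224*s^2 + 148*s + 24)/(192*s^4 + 8*s^3 - 949*s^2 - 427*s - 58)
That last expression is T(s), already simplified. Scaling its denominator by 1/192 (the reciprocal of the leading coefficient) yields the monic denominator.

Answer: s^4 + s^3/24 - 949*s^2/192 - 427*s/192 - 29/96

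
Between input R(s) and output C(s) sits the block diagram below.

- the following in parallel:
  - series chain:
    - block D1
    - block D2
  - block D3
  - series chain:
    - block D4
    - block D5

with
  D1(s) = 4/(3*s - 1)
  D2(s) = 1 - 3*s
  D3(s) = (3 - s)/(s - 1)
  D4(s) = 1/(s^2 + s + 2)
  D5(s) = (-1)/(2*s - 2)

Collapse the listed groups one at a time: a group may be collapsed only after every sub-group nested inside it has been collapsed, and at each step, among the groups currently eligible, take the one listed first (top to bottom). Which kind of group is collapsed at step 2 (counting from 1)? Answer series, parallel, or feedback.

Reducing step by step:

Step 1: multiply D1, D2 (series)
Step 2: cascade D4, D5
Step 3: add (D1*D2), D3, (D4*D5) (parallel)
So the answer for step 2 is series.

Answer: series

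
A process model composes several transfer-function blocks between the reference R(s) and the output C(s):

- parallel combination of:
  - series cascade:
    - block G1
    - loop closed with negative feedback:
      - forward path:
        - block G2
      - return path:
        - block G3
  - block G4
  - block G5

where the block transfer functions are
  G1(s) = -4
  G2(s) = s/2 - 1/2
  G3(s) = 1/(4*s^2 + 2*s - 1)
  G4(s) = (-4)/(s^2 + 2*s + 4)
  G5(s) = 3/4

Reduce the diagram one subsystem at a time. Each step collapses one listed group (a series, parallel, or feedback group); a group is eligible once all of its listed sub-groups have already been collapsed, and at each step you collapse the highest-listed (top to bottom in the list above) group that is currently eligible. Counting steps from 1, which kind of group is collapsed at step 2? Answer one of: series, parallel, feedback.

Reducing step by step:

1. close the feedback loop around G2, G3
2. series reduction of G1, [G2/(1+G2*G3)]
3. reduce the parallel group (G1*[G2/(1+G2*G3)]), G4, G5
The group at step 2 is a series group.

Answer: series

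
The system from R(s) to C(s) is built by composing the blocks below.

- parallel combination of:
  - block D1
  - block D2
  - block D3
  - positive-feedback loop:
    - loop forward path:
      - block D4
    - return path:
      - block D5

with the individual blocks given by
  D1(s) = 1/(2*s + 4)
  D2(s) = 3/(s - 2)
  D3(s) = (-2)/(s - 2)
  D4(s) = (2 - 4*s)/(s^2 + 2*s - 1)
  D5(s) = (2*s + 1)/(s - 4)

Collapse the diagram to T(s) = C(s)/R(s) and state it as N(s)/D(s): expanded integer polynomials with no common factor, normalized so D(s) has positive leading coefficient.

(1) close the feedback loop around D4, D5; result (-4*s^2 + 18*s - 8)/(s^3 + 6*s^2 - 9*s + 2)
(2) sum the parallel branches D1, D2, D3, [D4/(1-D4*D5)], giving the overall T(s)

Answer: (-5*s^4 + 56*s^3 + s^2 - 156*s + 68)/(2*s^5 + 12*s^4 - 26*s^3 - 44*s^2 + 72*s - 16)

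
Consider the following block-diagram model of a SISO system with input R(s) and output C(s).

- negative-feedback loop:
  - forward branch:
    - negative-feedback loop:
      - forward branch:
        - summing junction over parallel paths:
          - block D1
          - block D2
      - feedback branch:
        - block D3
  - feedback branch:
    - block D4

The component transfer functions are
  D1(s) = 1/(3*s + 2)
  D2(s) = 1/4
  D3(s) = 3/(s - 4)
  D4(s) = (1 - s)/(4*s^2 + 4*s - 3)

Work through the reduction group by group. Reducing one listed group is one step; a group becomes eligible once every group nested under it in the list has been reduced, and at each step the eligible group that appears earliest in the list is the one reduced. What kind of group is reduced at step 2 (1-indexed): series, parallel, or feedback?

[1] reduce the parallel group D1, D2
[2] feedback reduction of (D1+D2), D3
[3] apply the feedback formula to [(D1+D2)/(1+(D1+D2)*D3)], D4
At step 2 the group reduced is feedback.

Hence the answer: feedback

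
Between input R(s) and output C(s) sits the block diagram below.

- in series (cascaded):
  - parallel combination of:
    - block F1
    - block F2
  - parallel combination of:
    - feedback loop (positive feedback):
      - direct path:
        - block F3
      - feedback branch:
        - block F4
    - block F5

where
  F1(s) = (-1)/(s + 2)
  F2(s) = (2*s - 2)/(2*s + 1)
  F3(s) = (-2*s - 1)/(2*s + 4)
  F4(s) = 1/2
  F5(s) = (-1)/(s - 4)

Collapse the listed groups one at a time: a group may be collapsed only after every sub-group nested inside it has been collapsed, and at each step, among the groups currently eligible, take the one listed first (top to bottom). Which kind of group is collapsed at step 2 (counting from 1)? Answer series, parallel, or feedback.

Step 1 - sum the parallel branches F1, F2
Step 2 - reduce the feedback loop with forward F3 and return F4
Step 3 - add [F3/(1-F3*F4)], F5 (parallel)
Step 4 - reduce the series chain (F1+F2), ([F3/(1-F3*F4)]+F5)
The group at step 2 is a feedback group.

Therefore the answer is feedback.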